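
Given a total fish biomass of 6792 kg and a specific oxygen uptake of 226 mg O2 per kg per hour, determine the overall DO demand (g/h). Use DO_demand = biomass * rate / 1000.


Total O2 consumption (mg/h) = 6792 kg * 226 mg/(kg*h) = 1534992 mg/h
Convert to g/h: 1534992 / 1000 = 1534.992 g/h

1534.992 g/h


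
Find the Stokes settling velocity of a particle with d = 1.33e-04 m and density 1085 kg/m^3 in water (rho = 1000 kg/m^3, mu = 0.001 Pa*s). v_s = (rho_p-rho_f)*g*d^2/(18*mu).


Density difference: rho_p - rho_f = 1085 - 1000 = 85 kg/m^3
d^2 = (1.33e-04)^2 = 1.7689e-08 m^2
Numerator = (rho_p - rho_f) * g * d^2 = 85 * 9.81 * 1.7689e-08 = 1.4749973e-05
Denominator = 18 * mu = 18 * 0.001 = 0.018
v_s = 1.4749973e-05 / 0.018 = 8.19443e-04 m/s
Check: Re = rho_f * v_s * d / mu = 1000 * 8.19443e-04 * 1.33e-04 / 0.001 = 0.109 < 1, so Stokes' law applies.

8.19443e-04 m/s


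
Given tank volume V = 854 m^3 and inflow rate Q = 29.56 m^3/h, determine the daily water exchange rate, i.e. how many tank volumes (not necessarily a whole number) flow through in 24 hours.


Daily flow volume = 29.56 m^3/h * 24 h = 709.44 m^3/day
Exchanges = daily flow / tank volume = 709.44 / 854 = 0.830726 exchanges/day

0.830726 exchanges/day


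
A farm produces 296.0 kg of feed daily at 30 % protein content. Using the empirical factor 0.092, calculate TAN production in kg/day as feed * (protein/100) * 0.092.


Protein in feed = 296.0 * 30/100 = 88.8 kg/day
TAN = protein * 0.092 = 88.8 * 0.092 = 8.1696 kg/day

8.1696 kg/day


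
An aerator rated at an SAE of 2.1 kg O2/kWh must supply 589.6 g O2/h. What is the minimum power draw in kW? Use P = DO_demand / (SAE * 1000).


SAE in g O2/kWh = 2.1 * 1000 = 2100 g/kWh
P = DO_demand / SAE_g = 589.6 / 2100 = 0.280762 kW

0.280762 kW


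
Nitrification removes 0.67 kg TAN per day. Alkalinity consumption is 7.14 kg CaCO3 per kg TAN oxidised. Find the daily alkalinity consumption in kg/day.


Alkalinity factor: 7.14 kg CaCO3 consumed per kg TAN nitrified
alk = 0.67 kg TAN * 7.14 = 4.7838 kg CaCO3/day

4.7838 kg CaCO3/day


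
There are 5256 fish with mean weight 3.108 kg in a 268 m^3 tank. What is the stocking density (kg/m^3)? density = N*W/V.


Total biomass = 5256 fish * 3.108 kg = 16335.648 kg
Density = total biomass / volume = 16335.648 / 268 = 60.9539 kg/m^3

60.9539 kg/m^3


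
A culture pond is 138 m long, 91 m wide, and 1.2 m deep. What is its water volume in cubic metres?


Base area = L * W = 138 * 91 = 12558 m^2
Volume = area * depth = 12558 * 1.2 = 15069.6 m^3

15069.6 m^3


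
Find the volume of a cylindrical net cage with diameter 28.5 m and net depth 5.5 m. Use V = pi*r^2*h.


r = d/2 = 28.5/2 = 14.25 m
Base area = pi*r^2 = pi*14.25^2 = 637.93966 m^2
Volume = 637.93966 * 5.5 = 3508.67 m^3

3508.67 m^3


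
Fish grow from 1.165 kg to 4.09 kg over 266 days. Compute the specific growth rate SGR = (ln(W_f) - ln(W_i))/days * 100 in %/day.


ln(W_f) = ln(4.09) = 1.408545
ln(W_i) = ln(1.165) = 0.15272109
ln(W_f) - ln(W_i) = 1.408545 - 0.15272109 = 1.2558239
SGR = 1.2558239 / 266 * 100 = 0.472114 %/day

0.472114 %/day


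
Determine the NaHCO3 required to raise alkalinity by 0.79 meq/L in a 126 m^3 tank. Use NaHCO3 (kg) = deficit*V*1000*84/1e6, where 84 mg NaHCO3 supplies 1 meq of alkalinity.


Tank volume in L = 126 m^3 * 1000 = 126000 L
Total meq required = 0.79 meq/L * 126000 L = 99540 meq
NaHCO3 mass = 99540 meq * 84 mg/meq / 1e6 = 8.36136 kg

8.36136 kg


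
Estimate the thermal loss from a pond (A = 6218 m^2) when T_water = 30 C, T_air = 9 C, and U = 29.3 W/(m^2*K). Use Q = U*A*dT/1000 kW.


Temperature difference dT = 30 - 9 = 21 K
Heat loss (W) = U * A * dT = 29.3 * 6218 * 21 = 3825935.4 W
Convert to kW: 3825935.4 / 1000 = 3825.9354 kW

3825.9354 kW


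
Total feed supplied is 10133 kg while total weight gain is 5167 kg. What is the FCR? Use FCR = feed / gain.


FCR = feed consumed / weight gained
FCR = 10133 kg / 5167 kg = 1.9611

1.9611


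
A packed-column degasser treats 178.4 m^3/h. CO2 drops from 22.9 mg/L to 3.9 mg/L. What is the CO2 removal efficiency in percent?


CO2_out / CO2_in = 3.9 / 22.9 = 0.17030568
Fraction remaining = 0.17030568
efficiency = (1 - 0.17030568) * 100 = 82.9694 %

82.9694 %


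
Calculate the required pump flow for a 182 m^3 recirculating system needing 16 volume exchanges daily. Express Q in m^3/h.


Daily recirculation volume = 182 m^3 * 16 = 2912 m^3/day
Flow rate Q = daily volume / 24 h = 2912 / 24 = 121.333 m^3/h

121.333 m^3/h


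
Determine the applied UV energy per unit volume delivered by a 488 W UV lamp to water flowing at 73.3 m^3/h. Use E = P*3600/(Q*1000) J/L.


Energy delivered per hour = 488 W * 3600 s = 1756800 J/h
Volume treated per hour = 73.3 m^3/h * 1000 = 73300 L/h
dose = 1756800 / 73300 = 23.9673 J/L

23.9673 J/L


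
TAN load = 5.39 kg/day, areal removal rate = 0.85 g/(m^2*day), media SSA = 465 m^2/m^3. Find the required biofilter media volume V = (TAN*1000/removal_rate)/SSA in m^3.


A = 5.39*1000 / 0.85 = 6341.1765 m^2
V = 6341.1765 / 465 = 13.6369

13.6369 m^3


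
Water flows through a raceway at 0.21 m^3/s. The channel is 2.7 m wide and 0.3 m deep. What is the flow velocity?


Cross-sectional area = W * d = 2.7 * 0.3 = 0.81 m^2
Velocity = Q / A = 0.21 / 0.81 = 0.259259 m/s

0.259259 m/s


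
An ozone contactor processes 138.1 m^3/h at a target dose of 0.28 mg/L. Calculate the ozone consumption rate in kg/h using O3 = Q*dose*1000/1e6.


O3 demand (mg/h) = Q * dose * 1000 = 138.1 * 0.28 * 1000 = 38668 mg/h
Convert mg to kg: 38668 / 1e6 = 0.038668 kg/h

0.038668 kg/h


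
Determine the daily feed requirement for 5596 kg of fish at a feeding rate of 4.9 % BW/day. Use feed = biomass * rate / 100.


Feeding rate fraction = 4.9% / 100 = 0.049
Daily feed = 5596 kg * 0.049 = 274.204 kg/day

274.204 kg/day


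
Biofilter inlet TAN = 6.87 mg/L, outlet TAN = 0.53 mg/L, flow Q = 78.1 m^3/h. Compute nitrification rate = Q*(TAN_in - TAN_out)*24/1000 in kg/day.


Concentration drop: TAN_in - TAN_out = 6.87 - 0.53 = 6.34 mg/L
Hourly TAN removed = Q * dTAN = 78.1 m^3/h * 6.34 mg/L = 495.154 g/h  (m^3/h * mg/L = g/h)
Daily TAN removed = 495.154 * 24 = 11883.696 g/day
Convert to kg/day: 11883.696 / 1000 = 11.883696 kg/day

11.883696 kg/day


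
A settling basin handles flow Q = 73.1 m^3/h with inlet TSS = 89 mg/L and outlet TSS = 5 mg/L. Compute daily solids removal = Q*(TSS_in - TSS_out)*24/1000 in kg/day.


Concentration drop: TSS_in - TSS_out = 89 - 5 = 84 mg/L
Hourly solids removed = Q * dTSS = 73.1 m^3/h * 84 mg/L = 6140.4 g/h  (m^3/h * mg/L = g/h)
Daily solids removed = 6140.4 * 24 = 147369.6 g/day
Convert g to kg: 147369.6 / 1000 = 147.3696 kg/day

147.3696 kg/day


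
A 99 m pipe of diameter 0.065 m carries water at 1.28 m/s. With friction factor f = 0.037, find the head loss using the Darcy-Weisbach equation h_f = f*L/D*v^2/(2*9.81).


v^2 = 1.28^2 = 1.6384 m^2/s^2
L/D = 99/0.065 = 1523.0769
h_f = f*(L/D)*v^2/(2g) = 0.037 * 1523.0769 * 1.6384 / 19.62 = 4.70592 m

4.70592 m


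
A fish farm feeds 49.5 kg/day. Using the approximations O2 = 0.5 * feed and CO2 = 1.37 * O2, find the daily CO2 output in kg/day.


O2 = 49.5 * 0.5 = 24.75
CO2 = 24.75 * 1.37 = 33.9075

33.9075 kg/day


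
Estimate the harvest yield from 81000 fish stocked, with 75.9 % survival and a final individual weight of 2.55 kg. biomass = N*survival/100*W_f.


Survivors = 81000 * 75.9/100 = 61479 fish
Harvest biomass = survivors * W_f = 61479 * 2.55 = 156771.45 kg

156771.45 kg


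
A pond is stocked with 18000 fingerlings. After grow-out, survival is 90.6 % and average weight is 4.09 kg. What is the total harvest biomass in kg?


Survivors = 18000 * 90.6/100 = 16308 fish
Harvest biomass = survivors * W_f = 16308 * 4.09 = 66699.72 kg

66699.72 kg


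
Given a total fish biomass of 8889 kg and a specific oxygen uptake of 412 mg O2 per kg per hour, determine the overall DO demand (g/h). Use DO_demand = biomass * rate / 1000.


Total O2 consumption (mg/h) = 8889 kg * 412 mg/(kg*h) = 3662268 mg/h
Convert to g/h: 3662268 / 1000 = 3662.268 g/h

3662.268 g/h


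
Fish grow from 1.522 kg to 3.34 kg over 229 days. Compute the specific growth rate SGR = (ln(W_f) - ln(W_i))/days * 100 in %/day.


ln(W_f) = ln(3.34) = 1.2059708
ln(W_i) = ln(1.522) = 0.42002526
ln(W_f) - ln(W_i) = 1.2059708 - 0.42002526 = 0.78594554
SGR = 0.78594554 / 229 * 100 = 0.343208 %/day

0.343208 %/day


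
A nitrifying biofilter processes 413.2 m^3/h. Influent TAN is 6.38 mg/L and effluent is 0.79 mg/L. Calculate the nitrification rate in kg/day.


Concentration drop: TAN_in - TAN_out = 6.38 - 0.79 = 5.59 mg/L
Hourly TAN removed = Q * dTAN = 413.2 m^3/h * 5.59 mg/L = 2309.788 g/h  (m^3/h * mg/L = g/h)
Daily TAN removed = 2309.788 * 24 = 55434.912 g/day
Convert to kg/day: 55434.912 / 1000 = 55.434912 kg/day

55.434912 kg/day


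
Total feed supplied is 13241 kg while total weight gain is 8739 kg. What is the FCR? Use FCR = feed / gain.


FCR = feed consumed / weight gained
FCR = 13241 kg / 8739 kg = 1.51516

1.51516


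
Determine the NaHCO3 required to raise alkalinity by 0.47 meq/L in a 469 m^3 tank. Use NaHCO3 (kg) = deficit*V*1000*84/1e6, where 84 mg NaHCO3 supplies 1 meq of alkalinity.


Tank volume in L = 469 m^3 * 1000 = 469000 L
Total meq required = 0.47 meq/L * 469000 L = 220430 meq
NaHCO3 mass = 220430 meq * 84 mg/meq / 1e6 = 18.5161 kg

18.5161 kg


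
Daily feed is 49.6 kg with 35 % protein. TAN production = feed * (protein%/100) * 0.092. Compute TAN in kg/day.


Protein in feed = 49.6 * 35/100 = 17.36 kg/day
TAN = protein * 0.092 = 17.36 * 0.092 = 1.59712 kg/day

1.59712 kg/day


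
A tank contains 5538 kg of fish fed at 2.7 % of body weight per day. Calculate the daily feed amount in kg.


Feeding rate fraction = 2.7% / 100 = 0.027
Daily feed = 5538 kg * 0.027 = 149.526 kg/day

149.526 kg/day


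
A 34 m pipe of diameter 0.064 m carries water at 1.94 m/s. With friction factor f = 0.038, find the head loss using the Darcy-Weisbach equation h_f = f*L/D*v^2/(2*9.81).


v^2 = 1.94^2 = 3.7636 m^2/s^2
L/D = 34/0.064 = 531.25
h_f = f*(L/D)*v^2/(2g) = 0.038 * 531.25 * 3.7636 / 19.62 = 3.87246 m

3.87246 m


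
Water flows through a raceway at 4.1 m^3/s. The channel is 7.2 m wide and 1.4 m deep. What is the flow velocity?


Cross-sectional area = W * d = 7.2 * 1.4 = 10.08 m^2
Velocity = Q / A = 4.1 / 10.08 = 0.406746 m/s

0.406746 m/s


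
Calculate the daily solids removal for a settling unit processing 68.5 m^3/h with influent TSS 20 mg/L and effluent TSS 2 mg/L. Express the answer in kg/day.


Concentration drop: TSS_in - TSS_out = 20 - 2 = 18 mg/L
Hourly solids removed = Q * dTSS = 68.5 m^3/h * 18 mg/L = 1233 g/h  (m^3/h * mg/L = g/h)
Daily solids removed = 1233 * 24 = 29592 g/day
Convert g to kg: 29592 / 1000 = 29.592 kg/day

29.592 kg/day


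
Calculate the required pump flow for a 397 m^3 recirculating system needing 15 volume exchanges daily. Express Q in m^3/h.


Daily recirculation volume = 397 m^3 * 15 = 5955 m^3/day
Flow rate Q = daily volume / 24 h = 5955 / 24 = 248.125 m^3/h

248.125 m^3/h


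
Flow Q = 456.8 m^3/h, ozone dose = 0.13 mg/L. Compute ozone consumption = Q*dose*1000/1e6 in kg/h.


O3 demand (mg/h) = Q * dose * 1000 = 456.8 * 0.13 * 1000 = 59384 mg/h
Convert mg to kg: 59384 / 1e6 = 0.059384 kg/h

0.059384 kg/h


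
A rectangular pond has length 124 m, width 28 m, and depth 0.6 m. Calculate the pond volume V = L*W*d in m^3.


Base area = L * W = 124 * 28 = 3472 m^2
Volume = area * depth = 3472 * 0.6 = 2083.2 m^3

2083.2 m^3


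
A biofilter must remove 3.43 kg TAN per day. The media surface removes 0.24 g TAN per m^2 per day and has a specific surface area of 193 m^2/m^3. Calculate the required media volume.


A = 3.43*1000 / 0.24 = 14291.667 m^2
V = 14291.667 / 193 = 74.0501

74.0501 m^3


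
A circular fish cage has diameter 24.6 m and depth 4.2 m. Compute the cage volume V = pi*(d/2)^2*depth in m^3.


r = d/2 = 24.6/2 = 12.3 m
Base area = pi*r^2 = pi*12.3^2 = 475.29155 m^2
Volume = 475.29155 * 4.2 = 1996.22 m^3

1996.22 m^3


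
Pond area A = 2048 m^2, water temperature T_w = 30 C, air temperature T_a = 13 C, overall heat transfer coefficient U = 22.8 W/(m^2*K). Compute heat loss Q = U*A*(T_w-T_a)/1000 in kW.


Temperature difference dT = 30 - 13 = 17 K
Heat loss (W) = U * A * dT = 22.8 * 2048 * 17 = 793804.8 W
Convert to kW: 793804.8 / 1000 = 793.8048 kW

793.8048 kW


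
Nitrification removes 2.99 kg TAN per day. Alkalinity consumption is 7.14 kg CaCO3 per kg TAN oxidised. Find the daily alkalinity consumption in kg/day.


Alkalinity factor: 7.14 kg CaCO3 consumed per kg TAN nitrified
alk = 2.99 kg TAN * 7.14 = 21.3486 kg CaCO3/day

21.3486 kg CaCO3/day


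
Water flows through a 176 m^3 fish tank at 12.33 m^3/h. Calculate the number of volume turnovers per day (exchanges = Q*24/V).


Daily flow volume = 12.33 m^3/h * 24 h = 295.92 m^3/day
Exchanges = daily flow / tank volume = 295.92 / 176 = 1.68136 exchanges/day

1.68136 exchanges/day


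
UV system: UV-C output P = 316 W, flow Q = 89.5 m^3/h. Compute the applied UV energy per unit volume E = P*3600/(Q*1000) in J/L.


Energy delivered per hour = 316 W * 3600 s = 1137600 J/h
Volume treated per hour = 89.5 m^3/h * 1000 = 89500 L/h
dose = 1137600 / 89500 = 12.7106 J/L

12.7106 J/L


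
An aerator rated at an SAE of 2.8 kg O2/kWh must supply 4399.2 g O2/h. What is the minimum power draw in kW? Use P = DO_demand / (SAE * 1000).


SAE in g O2/kWh = 2.8 * 1000 = 2800 g/kWh
P = DO_demand / SAE_g = 4399.2 / 2800 = 1.57114 kW

1.57114 kW


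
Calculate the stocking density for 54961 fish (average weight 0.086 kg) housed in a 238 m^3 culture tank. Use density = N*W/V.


Total biomass = 54961 fish * 0.086 kg = 4726.646 kg
Density = total biomass / volume = 4726.646 / 238 = 19.8599 kg/m^3

19.8599 kg/m^3


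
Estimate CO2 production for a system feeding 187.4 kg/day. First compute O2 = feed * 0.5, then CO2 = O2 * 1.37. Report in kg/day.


O2 = 187.4 * 0.5 = 93.7
CO2 = 93.7 * 1.37 = 128.369

128.369 kg/day


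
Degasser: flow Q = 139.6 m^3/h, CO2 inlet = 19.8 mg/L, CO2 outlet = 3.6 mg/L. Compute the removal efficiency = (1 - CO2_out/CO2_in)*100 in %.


CO2_out / CO2_in = 3.6 / 19.8 = 0.18181818
Fraction remaining = 0.18181818
efficiency = (1 - 0.18181818) * 100 = 81.8182 %

81.8182 %


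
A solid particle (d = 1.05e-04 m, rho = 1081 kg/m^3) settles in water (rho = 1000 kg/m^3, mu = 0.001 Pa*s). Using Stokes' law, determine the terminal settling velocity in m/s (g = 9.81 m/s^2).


Density difference: rho_p - rho_f = 1081 - 1000 = 81 kg/m^3
d^2 = (1.05e-04)^2 = 1.1025e-08 m^2
Numerator = (rho_p - rho_f) * g * d^2 = 81 * 9.81 * 1.1025e-08 = 8.7605752e-06
Denominator = 18 * mu = 18 * 0.001 = 0.018
v_s = 8.7605752e-06 / 0.018 = 4.86699e-04 m/s
Check: Re = rho_f * v_s * d / mu = 1000 * 4.86699e-04 * 1.05e-04 / 0.001 = 0.0511 < 1, so Stokes' law applies.

4.86699e-04 m/s


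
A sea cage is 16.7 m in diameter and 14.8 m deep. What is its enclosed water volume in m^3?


r = d/2 = 16.7/2 = 8.35 m
Base area = pi*r^2 = pi*8.35^2 = 219.03969 m^2
Volume = 219.03969 * 14.8 = 3241.79 m^3

3241.79 m^3


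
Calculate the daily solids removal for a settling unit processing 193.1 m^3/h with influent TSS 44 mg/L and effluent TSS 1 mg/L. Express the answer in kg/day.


Concentration drop: TSS_in - TSS_out = 44 - 1 = 43 mg/L
Hourly solids removed = Q * dTSS = 193.1 m^3/h * 43 mg/L = 8303.3 g/h  (m^3/h * mg/L = g/h)
Daily solids removed = 8303.3 * 24 = 199279.2 g/day
Convert g to kg: 199279.2 / 1000 = 199.2792 kg/day

199.2792 kg/day


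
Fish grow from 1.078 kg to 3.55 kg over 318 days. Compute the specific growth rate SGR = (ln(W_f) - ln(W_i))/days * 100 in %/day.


ln(W_f) = ln(3.55) = 1.2669476
ln(W_i) = ln(1.078) = 0.075107472
ln(W_f) - ln(W_i) = 1.2669476 - 0.075107472 = 1.1918401
SGR = 1.1918401 / 318 * 100 = 0.374792 %/day

0.374792 %/day


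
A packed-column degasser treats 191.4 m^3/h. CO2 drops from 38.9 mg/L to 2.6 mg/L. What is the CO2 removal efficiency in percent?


CO2_out / CO2_in = 2.6 / 38.9 = 0.066838046
Fraction remaining = 0.066838046
efficiency = (1 - 0.066838046) * 100 = 93.3162 %

93.3162 %


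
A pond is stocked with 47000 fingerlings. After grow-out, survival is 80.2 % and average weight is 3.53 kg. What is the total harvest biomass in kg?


Survivors = 47000 * 80.2/100 = 37694 fish
Harvest biomass = survivors * W_f = 37694 * 3.53 = 133059.82 kg

133059.82 kg


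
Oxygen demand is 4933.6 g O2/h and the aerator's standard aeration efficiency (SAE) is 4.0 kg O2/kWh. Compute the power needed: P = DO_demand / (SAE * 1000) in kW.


SAE in g O2/kWh = 4.0 * 1000 = 4000 g/kWh
P = DO_demand / SAE_g = 4933.6 / 4000 = 1.2334 kW

1.2334 kW


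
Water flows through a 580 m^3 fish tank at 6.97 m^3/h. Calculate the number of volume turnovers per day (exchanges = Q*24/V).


Daily flow volume = 6.97 m^3/h * 24 h = 167.28 m^3/day
Exchanges = daily flow / tank volume = 167.28 / 580 = 0.288414 exchanges/day

0.288414 exchanges/day


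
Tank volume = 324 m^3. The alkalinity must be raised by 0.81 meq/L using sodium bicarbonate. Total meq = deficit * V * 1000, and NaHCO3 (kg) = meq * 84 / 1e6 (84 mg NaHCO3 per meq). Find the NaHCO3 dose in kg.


Tank volume in L = 324 m^3 * 1000 = 324000 L
Total meq required = 0.81 meq/L * 324000 L = 262440 meq
NaHCO3 mass = 262440 meq * 84 mg/meq / 1e6 = 22.045 kg

22.045 kg


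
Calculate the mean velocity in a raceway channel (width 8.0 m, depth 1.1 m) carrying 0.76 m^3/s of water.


Cross-sectional area = W * d = 8.0 * 1.1 = 8.8 m^2
Velocity = Q / A = 0.76 / 8.8 = 0.0863636 m/s

0.0863636 m/s


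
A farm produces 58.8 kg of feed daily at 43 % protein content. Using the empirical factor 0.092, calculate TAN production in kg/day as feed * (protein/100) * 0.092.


Protein in feed = 58.8 * 43/100 = 25.284 kg/day
TAN = protein * 0.092 = 25.284 * 0.092 = 2.326128 kg/day

2.326128 kg/day


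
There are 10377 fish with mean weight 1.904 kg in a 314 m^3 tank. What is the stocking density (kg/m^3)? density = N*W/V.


Total biomass = 10377 fish * 1.904 kg = 19757.808 kg
Density = total biomass / volume = 19757.808 / 314 = 62.923 kg/m^3

62.923 kg/m^3


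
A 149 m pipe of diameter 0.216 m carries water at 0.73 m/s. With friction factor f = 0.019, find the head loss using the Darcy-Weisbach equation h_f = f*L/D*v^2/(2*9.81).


v^2 = 0.73^2 = 0.5329 m^2/s^2
L/D = 149/0.216 = 689.81481
h_f = f*(L/D)*v^2/(2g) = 0.019 * 689.81481 * 0.5329 / 19.62 = 0.355986 m

0.355986 m


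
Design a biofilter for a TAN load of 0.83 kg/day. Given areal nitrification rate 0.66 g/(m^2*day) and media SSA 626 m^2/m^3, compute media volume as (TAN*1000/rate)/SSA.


A = 0.83*1000 / 0.66 = 1257.5758 m^2
V = 1257.5758 / 626 = 2.00891

2.00891 m^3


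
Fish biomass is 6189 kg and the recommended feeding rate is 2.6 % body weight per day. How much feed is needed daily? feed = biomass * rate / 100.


Feeding rate fraction = 2.6% / 100 = 0.026
Daily feed = 6189 kg * 0.026 = 160.914 kg/day

160.914 kg/day


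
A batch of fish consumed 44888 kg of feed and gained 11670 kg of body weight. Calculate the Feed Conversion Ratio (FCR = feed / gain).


FCR = feed consumed / weight gained
FCR = 44888 kg / 11670 kg = 3.84644

3.84644


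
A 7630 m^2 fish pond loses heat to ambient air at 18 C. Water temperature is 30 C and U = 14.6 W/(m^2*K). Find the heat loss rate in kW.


Temperature difference dT = 30 - 18 = 12 K
Heat loss (W) = U * A * dT = 14.6 * 7630 * 12 = 1336776 W
Convert to kW: 1336776 / 1000 = 1336.776 kW

1336.776 kW


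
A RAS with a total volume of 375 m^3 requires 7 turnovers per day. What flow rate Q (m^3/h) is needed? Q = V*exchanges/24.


Daily recirculation volume = 375 m^3 * 7 = 2625 m^3/day
Flow rate Q = daily volume / 24 h = 2625 / 24 = 109.375 m^3/h

109.375 m^3/h


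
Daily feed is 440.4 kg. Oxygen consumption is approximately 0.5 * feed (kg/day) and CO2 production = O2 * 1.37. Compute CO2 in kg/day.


O2 = 440.4 * 0.5 = 220.2
CO2 = 220.2 * 1.37 = 301.674

301.674 kg/day


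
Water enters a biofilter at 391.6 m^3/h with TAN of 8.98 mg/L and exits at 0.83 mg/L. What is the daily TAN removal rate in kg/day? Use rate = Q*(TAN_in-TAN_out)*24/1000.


Concentration drop: TAN_in - TAN_out = 8.98 - 0.83 = 8.15 mg/L
Hourly TAN removed = Q * dTAN = 391.6 m^3/h * 8.15 mg/L = 3191.54 g/h  (m^3/h * mg/L = g/h)
Daily TAN removed = 3191.54 * 24 = 76596.96 g/day
Convert to kg/day: 76596.96 / 1000 = 76.59696 kg/day

76.59696 kg/day


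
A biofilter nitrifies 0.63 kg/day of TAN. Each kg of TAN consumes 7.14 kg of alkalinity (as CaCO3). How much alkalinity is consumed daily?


Alkalinity factor: 7.14 kg CaCO3 consumed per kg TAN nitrified
alk = 0.63 kg TAN * 7.14 = 4.4982 kg CaCO3/day

4.4982 kg CaCO3/day


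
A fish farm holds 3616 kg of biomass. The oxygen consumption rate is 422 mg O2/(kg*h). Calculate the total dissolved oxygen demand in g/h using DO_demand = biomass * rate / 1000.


Total O2 consumption (mg/h) = 3616 kg * 422 mg/(kg*h) = 1525952 mg/h
Convert to g/h: 1525952 / 1000 = 1525.952 g/h

1525.952 g/h


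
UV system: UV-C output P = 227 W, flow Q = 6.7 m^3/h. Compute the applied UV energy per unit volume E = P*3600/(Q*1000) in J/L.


Energy delivered per hour = 227 W * 3600 s = 817200 J/h
Volume treated per hour = 6.7 m^3/h * 1000 = 6700 L/h
dose = 817200 / 6700 = 121.97 J/L

121.97 J/L


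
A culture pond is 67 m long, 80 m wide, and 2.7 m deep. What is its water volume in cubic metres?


Base area = L * W = 67 * 80 = 5360 m^2
Volume = area * depth = 5360 * 2.7 = 14472 m^3

14472 m^3


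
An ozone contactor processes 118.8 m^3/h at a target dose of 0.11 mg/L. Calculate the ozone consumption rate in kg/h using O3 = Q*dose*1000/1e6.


O3 demand (mg/h) = Q * dose * 1000 = 118.8 * 0.11 * 1000 = 13068 mg/h
Convert mg to kg: 13068 / 1e6 = 0.013068 kg/h

0.013068 kg/h


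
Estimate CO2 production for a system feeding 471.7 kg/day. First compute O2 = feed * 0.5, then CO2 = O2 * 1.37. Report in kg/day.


O2 = 471.7 * 0.5 = 235.85
CO2 = 235.85 * 1.37 = 323.1145

323.1145 kg/day


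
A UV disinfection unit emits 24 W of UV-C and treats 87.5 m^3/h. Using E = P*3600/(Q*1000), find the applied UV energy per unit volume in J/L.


Energy delivered per hour = 24 W * 3600 s = 86400 J/h
Volume treated per hour = 87.5 m^3/h * 1000 = 87500 L/h
dose = 86400 / 87500 = 0.987429 J/L

0.987429 J/L


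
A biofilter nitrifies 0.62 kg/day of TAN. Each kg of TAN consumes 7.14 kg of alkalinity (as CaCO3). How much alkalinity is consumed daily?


Alkalinity factor: 7.14 kg CaCO3 consumed per kg TAN nitrified
alk = 0.62 kg TAN * 7.14 = 4.4268 kg CaCO3/day

4.4268 kg CaCO3/day


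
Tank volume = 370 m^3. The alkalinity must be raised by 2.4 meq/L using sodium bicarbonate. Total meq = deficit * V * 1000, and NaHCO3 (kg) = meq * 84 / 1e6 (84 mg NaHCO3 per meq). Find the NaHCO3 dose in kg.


Tank volume in L = 370 m^3 * 1000 = 370000 L
Total meq required = 2.4 meq/L * 370000 L = 888000 meq
NaHCO3 mass = 888000 meq * 84 mg/meq / 1e6 = 74.592 kg

74.592 kg


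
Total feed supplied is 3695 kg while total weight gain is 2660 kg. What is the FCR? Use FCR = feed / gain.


FCR = feed consumed / weight gained
FCR = 3695 kg / 2660 kg = 1.3891

1.3891


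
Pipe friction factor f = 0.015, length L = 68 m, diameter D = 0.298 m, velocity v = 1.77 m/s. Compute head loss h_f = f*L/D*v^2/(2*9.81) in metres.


v^2 = 1.77^2 = 3.1329 m^2/s^2
L/D = 68/0.298 = 228.18792
h_f = f*(L/D)*v^2/(2g) = 0.015 * 228.18792 * 3.1329 / 19.62 = 0.546552 m

0.546552 m


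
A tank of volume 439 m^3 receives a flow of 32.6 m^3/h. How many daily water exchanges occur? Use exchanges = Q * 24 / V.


Daily flow volume = 32.6 m^3/h * 24 h = 782.4 m^3/day
Exchanges = daily flow / tank volume = 782.4 / 439 = 1.78223 exchanges/day

1.78223 exchanges/day


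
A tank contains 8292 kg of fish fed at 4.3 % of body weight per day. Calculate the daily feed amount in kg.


Feeding rate fraction = 4.3% / 100 = 0.043
Daily feed = 8292 kg * 0.043 = 356.556 kg/day

356.556 kg/day


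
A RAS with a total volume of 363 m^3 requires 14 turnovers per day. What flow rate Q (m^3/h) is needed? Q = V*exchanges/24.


Daily recirculation volume = 363 m^3 * 14 = 5082 m^3/day
Flow rate Q = daily volume / 24 h = 5082 / 24 = 211.75 m^3/h

211.75 m^3/h


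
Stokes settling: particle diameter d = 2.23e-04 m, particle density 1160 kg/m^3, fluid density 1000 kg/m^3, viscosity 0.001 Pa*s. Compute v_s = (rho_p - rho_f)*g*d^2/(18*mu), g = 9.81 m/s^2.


Density difference: rho_p - rho_f = 1160 - 1000 = 160 kg/m^3
d^2 = (2.23e-04)^2 = 4.9729e-08 m^2
Numerator = (rho_p - rho_f) * g * d^2 = 160 * 9.81 * 4.9729e-08 = 7.8054638e-05
Denominator = 18 * mu = 18 * 0.001 = 0.018
v_s = 7.8054638e-05 / 0.018 = 0.00433637 m/s
Check: Re = rho_f * v_s * d / mu = 1000 * 0.00433637 * 2.23e-04 / 0.001 = 0.967 < 1, so Stokes' law applies.

0.00433637 m/s


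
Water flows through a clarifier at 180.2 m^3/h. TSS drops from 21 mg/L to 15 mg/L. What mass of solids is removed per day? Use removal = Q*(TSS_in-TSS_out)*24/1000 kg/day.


Concentration drop: TSS_in - TSS_out = 21 - 15 = 6 mg/L
Hourly solids removed = Q * dTSS = 180.2 m^3/h * 6 mg/L = 1081.2 g/h  (m^3/h * mg/L = g/h)
Daily solids removed = 1081.2 * 24 = 25948.8 g/day
Convert g to kg: 25948.8 / 1000 = 25.9488 kg/day

25.9488 kg/day


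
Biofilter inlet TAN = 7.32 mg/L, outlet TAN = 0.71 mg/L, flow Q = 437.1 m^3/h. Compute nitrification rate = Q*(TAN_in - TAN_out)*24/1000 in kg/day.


Concentration drop: TAN_in - TAN_out = 7.32 - 0.71 = 6.61 mg/L
Hourly TAN removed = Q * dTAN = 437.1 m^3/h * 6.61 mg/L = 2889.231 g/h  (m^3/h * mg/L = g/h)
Daily TAN removed = 2889.231 * 24 = 69341.544 g/day
Convert to kg/day: 69341.544 / 1000 = 69.341544 kg/day

69.341544 kg/day


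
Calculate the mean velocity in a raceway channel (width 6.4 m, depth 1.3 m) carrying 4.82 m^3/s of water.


Cross-sectional area = W * d = 6.4 * 1.3 = 8.32 m^2
Velocity = Q / A = 4.82 / 8.32 = 0.579327 m/s

0.579327 m/s


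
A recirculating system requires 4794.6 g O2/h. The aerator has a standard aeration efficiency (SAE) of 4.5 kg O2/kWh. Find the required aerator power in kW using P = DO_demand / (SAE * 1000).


SAE in g O2/kWh = 4.5 * 1000 = 4500 g/kWh
P = DO_demand / SAE_g = 4794.6 / 4500 = 1.06547 kW

1.06547 kW


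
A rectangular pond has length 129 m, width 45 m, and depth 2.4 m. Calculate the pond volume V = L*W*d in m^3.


Base area = L * W = 129 * 45 = 5805 m^2
Volume = area * depth = 5805 * 2.4 = 13932 m^3

13932 m^3


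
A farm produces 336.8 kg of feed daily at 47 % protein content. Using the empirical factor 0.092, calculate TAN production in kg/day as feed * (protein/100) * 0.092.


Protein in feed = 336.8 * 47/100 = 158.296 kg/day
TAN = protein * 0.092 = 158.296 * 0.092 = 14.563232 kg/day

14.563232 kg/day


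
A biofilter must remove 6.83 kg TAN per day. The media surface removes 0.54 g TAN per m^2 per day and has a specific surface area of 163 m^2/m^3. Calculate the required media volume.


A = 6.83*1000 / 0.54 = 12648.148 m^2
V = 12648.148 / 163 = 77.596

77.596 m^3


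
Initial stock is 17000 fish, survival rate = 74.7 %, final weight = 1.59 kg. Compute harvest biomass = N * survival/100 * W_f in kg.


Survivors = 17000 * 74.7/100 = 12699 fish
Harvest biomass = survivors * W_f = 12699 * 1.59 = 20191.41 kg

20191.41 kg


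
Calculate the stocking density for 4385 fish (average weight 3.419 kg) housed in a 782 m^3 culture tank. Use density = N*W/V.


Total biomass = 4385 fish * 3.419 kg = 14992.315 kg
Density = total biomass / volume = 14992.315 / 782 = 19.1718 kg/m^3

19.1718 kg/m^3


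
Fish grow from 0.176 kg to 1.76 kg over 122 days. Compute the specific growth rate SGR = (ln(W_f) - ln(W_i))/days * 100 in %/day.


ln(W_f) = ln(1.76) = 0.56531381
ln(W_i) = ln(0.176) = -1.7372713
ln(W_f) - ln(W_i) = 0.56531381 - -1.7372713 = 2.3025851
SGR = 2.3025851 / 122 * 100 = 1.88736 %/day

1.88736 %/day


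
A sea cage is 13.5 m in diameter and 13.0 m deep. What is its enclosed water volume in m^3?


r = d/2 = 13.5/2 = 6.75 m
Base area = pi*r^2 = pi*6.75^2 = 143.13882 m^2
Volume = 143.13882 * 13.0 = 1860.8 m^3

1860.8 m^3


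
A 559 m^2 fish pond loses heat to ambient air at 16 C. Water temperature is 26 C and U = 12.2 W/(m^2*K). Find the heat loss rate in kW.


Temperature difference dT = 26 - 16 = 10 K
Heat loss (W) = U * A * dT = 12.2 * 559 * 10 = 68198 W
Convert to kW: 68198 / 1000 = 68.198 kW

68.198 kW


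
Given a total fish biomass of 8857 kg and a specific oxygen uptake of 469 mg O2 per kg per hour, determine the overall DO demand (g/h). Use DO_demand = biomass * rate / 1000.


Total O2 consumption (mg/h) = 8857 kg * 469 mg/(kg*h) = 4153933 mg/h
Convert to g/h: 4153933 / 1000 = 4153.933 g/h

4153.933 g/h


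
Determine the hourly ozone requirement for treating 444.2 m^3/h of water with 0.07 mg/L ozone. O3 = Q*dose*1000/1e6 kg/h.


O3 demand (mg/h) = Q * dose * 1000 = 444.2 * 0.07 * 1000 = 31094 mg/h
Convert mg to kg: 31094 / 1e6 = 0.031094 kg/h

0.031094 kg/h


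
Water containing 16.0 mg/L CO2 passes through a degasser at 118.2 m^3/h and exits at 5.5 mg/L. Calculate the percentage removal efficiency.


CO2_out / CO2_in = 5.5 / 16.0 = 0.34375
Fraction remaining = 0.34375
efficiency = (1 - 0.34375) * 100 = 65.625 %

65.625 %


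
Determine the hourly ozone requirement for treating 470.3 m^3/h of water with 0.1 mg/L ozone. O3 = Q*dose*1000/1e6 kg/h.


O3 demand (mg/h) = Q * dose * 1000 = 470.3 * 0.1 * 1000 = 47030 mg/h
Convert mg to kg: 47030 / 1e6 = 0.04703 kg/h

0.04703 kg/h


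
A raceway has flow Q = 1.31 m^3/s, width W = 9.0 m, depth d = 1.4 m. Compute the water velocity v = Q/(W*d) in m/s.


Cross-sectional area = W * d = 9.0 * 1.4 = 12.6 m^2
Velocity = Q / A = 1.31 / 12.6 = 0.103968 m/s

0.103968 m/s


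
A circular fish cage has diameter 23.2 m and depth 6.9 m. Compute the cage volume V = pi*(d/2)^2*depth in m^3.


r = d/2 = 23.2/2 = 11.6 m
Base area = pi*r^2 = pi*11.6^2 = 422.73271 m^2
Volume = 422.73271 * 6.9 = 2916.86 m^3

2916.86 m^3


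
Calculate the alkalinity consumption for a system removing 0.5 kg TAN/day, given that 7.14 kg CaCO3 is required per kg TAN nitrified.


Alkalinity factor: 7.14 kg CaCO3 consumed per kg TAN nitrified
alk = 0.5 kg TAN * 7.14 = 3.57 kg CaCO3/day

3.57 kg CaCO3/day


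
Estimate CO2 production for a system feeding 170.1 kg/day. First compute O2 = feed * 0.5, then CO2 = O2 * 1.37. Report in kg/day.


O2 = 170.1 * 0.5 = 85.05
CO2 = 85.05 * 1.37 = 116.5185

116.5185 kg/day


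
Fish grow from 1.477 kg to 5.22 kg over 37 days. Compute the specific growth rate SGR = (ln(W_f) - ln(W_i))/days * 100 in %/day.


ln(W_f) = ln(5.22) = 1.6524974
ln(W_i) = ln(1.477) = 0.390013
ln(W_f) - ln(W_i) = 1.6524974 - 0.390013 = 1.2624844
SGR = 1.2624844 / 37 * 100 = 3.41212 %/day

3.41212 %/day


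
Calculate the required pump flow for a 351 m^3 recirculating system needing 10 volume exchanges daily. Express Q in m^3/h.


Daily recirculation volume = 351 m^3 * 10 = 3510 m^3/day
Flow rate Q = daily volume / 24 h = 3510 / 24 = 146.25 m^3/h

146.25 m^3/h


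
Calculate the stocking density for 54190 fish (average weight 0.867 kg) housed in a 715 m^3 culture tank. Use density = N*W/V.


Total biomass = 54190 fish * 0.867 kg = 46982.73 kg
Density = total biomass / volume = 46982.73 / 715 = 65.7101 kg/m^3

65.7101 kg/m^3


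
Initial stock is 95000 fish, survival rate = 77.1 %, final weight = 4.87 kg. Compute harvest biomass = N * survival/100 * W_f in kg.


Survivors = 95000 * 77.1/100 = 73245 fish
Harvest biomass = survivors * W_f = 73245 * 4.87 = 356703.15 kg

356703.15 kg


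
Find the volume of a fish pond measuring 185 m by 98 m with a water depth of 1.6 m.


Base area = L * W = 185 * 98 = 18130 m^2
Volume = area * depth = 18130 * 1.6 = 29008 m^3

29008 m^3


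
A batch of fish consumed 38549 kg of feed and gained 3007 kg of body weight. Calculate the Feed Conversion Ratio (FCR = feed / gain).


FCR = feed consumed / weight gained
FCR = 38549 kg / 3007 kg = 12.8198

12.8198


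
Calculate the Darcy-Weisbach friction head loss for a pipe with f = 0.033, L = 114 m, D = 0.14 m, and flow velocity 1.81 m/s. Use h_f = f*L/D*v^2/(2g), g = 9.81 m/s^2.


v^2 = 1.81^2 = 3.2761 m^2/s^2
L/D = 114/0.14 = 814.28571
h_f = f*(L/D)*v^2/(2g) = 0.033 * 814.28571 * 3.2761 / 19.62 = 4.48693 m

4.48693 m


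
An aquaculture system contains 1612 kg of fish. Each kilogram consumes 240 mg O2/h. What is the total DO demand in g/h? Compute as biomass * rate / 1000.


Total O2 consumption (mg/h) = 1612 kg * 240 mg/(kg*h) = 386880 mg/h
Convert to g/h: 386880 / 1000 = 386.88 g/h

386.88 g/h


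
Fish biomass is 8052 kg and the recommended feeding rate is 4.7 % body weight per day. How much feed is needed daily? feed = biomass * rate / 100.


Feeding rate fraction = 4.7% / 100 = 0.047
Daily feed = 8052 kg * 0.047 = 378.444 kg/day

378.444 kg/day


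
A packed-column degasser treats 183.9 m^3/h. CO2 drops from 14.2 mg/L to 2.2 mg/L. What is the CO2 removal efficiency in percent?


CO2_out / CO2_in = 2.2 / 14.2 = 0.15492958
Fraction remaining = 0.15492958
efficiency = (1 - 0.15492958) * 100 = 84.507 %

84.507 %


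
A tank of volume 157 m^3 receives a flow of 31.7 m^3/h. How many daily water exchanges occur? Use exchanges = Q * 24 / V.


Daily flow volume = 31.7 m^3/h * 24 h = 760.8 m^3/day
Exchanges = daily flow / tank volume = 760.8 / 157 = 4.84586 exchanges/day

4.84586 exchanges/day


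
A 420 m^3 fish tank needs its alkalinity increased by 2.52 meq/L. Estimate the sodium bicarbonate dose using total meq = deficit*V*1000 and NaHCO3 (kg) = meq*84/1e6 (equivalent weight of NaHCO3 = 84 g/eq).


Tank volume in L = 420 m^3 * 1000 = 420000 L
Total meq required = 2.52 meq/L * 420000 L = 1058400 meq
NaHCO3 mass = 1058400 meq * 84 mg/meq / 1e6 = 88.9056 kg

88.9056 kg


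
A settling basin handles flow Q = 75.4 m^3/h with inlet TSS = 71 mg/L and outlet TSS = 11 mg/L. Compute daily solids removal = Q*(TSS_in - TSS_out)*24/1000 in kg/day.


Concentration drop: TSS_in - TSS_out = 71 - 11 = 60 mg/L
Hourly solids removed = Q * dTSS = 75.4 m^3/h * 60 mg/L = 4524 g/h  (m^3/h * mg/L = g/h)
Daily solids removed = 4524 * 24 = 108576 g/day
Convert g to kg: 108576 / 1000 = 108.576 kg/day

108.576 kg/day


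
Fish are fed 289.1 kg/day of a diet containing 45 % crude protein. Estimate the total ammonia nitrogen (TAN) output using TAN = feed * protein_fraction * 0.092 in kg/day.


Protein in feed = 289.1 * 45/100 = 130.095 kg/day
TAN = protein * 0.092 = 130.095 * 0.092 = 11.96874 kg/day

11.96874 kg/day


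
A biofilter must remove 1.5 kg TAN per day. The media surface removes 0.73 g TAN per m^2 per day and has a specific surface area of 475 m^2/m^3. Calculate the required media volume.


A = 1.5*1000 / 0.73 = 2054.7945 m^2
V = 2054.7945 / 475 = 4.32588

4.32588 m^3


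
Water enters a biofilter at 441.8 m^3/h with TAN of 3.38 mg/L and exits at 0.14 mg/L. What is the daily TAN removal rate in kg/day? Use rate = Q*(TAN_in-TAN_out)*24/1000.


Concentration drop: TAN_in - TAN_out = 3.38 - 0.14 = 3.24 mg/L
Hourly TAN removed = Q * dTAN = 441.8 m^3/h * 3.24 mg/L = 1431.432 g/h  (m^3/h * mg/L = g/h)
Daily TAN removed = 1431.432 * 24 = 34354.368 g/day
Convert to kg/day: 34354.368 / 1000 = 34.354368 kg/day

34.354368 kg/day


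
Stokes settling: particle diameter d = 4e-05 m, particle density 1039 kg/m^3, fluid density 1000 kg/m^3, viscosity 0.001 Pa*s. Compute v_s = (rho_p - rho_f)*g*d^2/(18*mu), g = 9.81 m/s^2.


Density difference: rho_p - rho_f = 1039 - 1000 = 39 kg/m^3
d^2 = (4e-05)^2 = 1.6e-09 m^2
Numerator = (rho_p - rho_f) * g * d^2 = 39 * 9.81 * 1.6e-09 = 6.12144e-07
Denominator = 18 * mu = 18 * 0.001 = 0.018
v_s = 6.12144e-07 / 0.018 = 3.4008e-05 m/s
Check: Re = rho_f * v_s * d / mu = 1000 * 3.4008e-05 * 4e-05 / 0.001 = 0.00136 < 1, so Stokes' law applies.

3.4008e-05 m/s


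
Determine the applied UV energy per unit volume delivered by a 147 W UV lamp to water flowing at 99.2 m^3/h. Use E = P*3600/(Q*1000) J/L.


Energy delivered per hour = 147 W * 3600 s = 529200 J/h
Volume treated per hour = 99.2 m^3/h * 1000 = 99200 L/h
dose = 529200 / 99200 = 5.33468 J/L

5.33468 J/L


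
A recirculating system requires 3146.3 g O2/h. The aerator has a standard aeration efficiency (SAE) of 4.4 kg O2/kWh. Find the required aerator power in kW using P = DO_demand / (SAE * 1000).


SAE in g O2/kWh = 4.4 * 1000 = 4400 g/kWh
P = DO_demand / SAE_g = 3146.3 / 4400 = 0.715068 kW

0.715068 kW


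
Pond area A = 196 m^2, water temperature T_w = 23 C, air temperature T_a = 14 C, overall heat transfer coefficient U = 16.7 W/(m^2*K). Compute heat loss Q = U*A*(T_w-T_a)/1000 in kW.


Temperature difference dT = 23 - 14 = 9 K
Heat loss (W) = U * A * dT = 16.7 * 196 * 9 = 29458.8 W
Convert to kW: 29458.8 / 1000 = 29.4588 kW

29.4588 kW


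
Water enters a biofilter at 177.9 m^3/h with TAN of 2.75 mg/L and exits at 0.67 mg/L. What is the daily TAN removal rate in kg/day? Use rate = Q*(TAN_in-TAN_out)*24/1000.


Concentration drop: TAN_in - TAN_out = 2.75 - 0.67 = 2.08 mg/L
Hourly TAN removed = Q * dTAN = 177.9 m^3/h * 2.08 mg/L = 370.032 g/h  (m^3/h * mg/L = g/h)
Daily TAN removed = 370.032 * 24 = 8880.768 g/day
Convert to kg/day: 8880.768 / 1000 = 8.880768 kg/day

8.880768 kg/day


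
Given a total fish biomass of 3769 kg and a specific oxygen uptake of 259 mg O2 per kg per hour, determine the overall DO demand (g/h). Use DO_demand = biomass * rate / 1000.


Total O2 consumption (mg/h) = 3769 kg * 259 mg/(kg*h) = 976171 mg/h
Convert to g/h: 976171 / 1000 = 976.171 g/h

976.171 g/h


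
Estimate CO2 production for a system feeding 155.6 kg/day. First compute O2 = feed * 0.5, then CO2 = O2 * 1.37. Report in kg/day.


O2 = 155.6 * 0.5 = 77.8
CO2 = 77.8 * 1.37 = 106.586

106.586 kg/day


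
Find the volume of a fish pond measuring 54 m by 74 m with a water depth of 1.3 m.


Base area = L * W = 54 * 74 = 3996 m^2
Volume = area * depth = 3996 * 1.3 = 5194.8 m^3

5194.8 m^3


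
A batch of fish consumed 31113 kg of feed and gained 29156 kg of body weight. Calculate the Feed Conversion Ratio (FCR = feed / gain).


FCR = feed consumed / weight gained
FCR = 31113 kg / 29156 kg = 1.06712

1.06712


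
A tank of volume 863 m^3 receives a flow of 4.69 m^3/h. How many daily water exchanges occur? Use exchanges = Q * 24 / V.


Daily flow volume = 4.69 m^3/h * 24 h = 112.56 m^3/day
Exchanges = daily flow / tank volume = 112.56 / 863 = 0.130429 exchanges/day

0.130429 exchanges/day


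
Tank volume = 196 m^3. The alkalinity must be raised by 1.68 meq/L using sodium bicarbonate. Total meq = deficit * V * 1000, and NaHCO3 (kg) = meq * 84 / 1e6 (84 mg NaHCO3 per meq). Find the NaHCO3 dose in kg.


Tank volume in L = 196 m^3 * 1000 = 196000 L
Total meq required = 1.68 meq/L * 196000 L = 329280 meq
NaHCO3 mass = 329280 meq * 84 mg/meq / 1e6 = 27.6595 kg

27.6595 kg


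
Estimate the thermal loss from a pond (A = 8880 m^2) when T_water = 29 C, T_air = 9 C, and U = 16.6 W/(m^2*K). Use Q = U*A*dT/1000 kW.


Temperature difference dT = 29 - 9 = 20 K
Heat loss (W) = U * A * dT = 16.6 * 8880 * 20 = 2948160 W
Convert to kW: 2948160 / 1000 = 2948.16 kW

2948.16 kW


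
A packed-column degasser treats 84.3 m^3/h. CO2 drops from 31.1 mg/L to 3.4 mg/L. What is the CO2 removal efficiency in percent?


CO2_out / CO2_in = 3.4 / 31.1 = 0.10932476
Fraction remaining = 0.10932476
efficiency = (1 - 0.10932476) * 100 = 89.0675 %

89.0675 %
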